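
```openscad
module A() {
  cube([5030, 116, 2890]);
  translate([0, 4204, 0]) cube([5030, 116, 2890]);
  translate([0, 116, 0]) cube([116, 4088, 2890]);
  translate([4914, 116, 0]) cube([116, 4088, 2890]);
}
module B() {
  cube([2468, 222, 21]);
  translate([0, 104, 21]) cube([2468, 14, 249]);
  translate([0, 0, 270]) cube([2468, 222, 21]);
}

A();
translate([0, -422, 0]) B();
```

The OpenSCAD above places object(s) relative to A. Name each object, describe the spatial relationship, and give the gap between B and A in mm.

A is a house frame. B is an I-beam. The I-beam is on the floor beside the house frame on its −y side. The gap between the I-beam and the house frame is 200 mm.

The I-beam's nearest face is 200 mm from the house frame's −y face.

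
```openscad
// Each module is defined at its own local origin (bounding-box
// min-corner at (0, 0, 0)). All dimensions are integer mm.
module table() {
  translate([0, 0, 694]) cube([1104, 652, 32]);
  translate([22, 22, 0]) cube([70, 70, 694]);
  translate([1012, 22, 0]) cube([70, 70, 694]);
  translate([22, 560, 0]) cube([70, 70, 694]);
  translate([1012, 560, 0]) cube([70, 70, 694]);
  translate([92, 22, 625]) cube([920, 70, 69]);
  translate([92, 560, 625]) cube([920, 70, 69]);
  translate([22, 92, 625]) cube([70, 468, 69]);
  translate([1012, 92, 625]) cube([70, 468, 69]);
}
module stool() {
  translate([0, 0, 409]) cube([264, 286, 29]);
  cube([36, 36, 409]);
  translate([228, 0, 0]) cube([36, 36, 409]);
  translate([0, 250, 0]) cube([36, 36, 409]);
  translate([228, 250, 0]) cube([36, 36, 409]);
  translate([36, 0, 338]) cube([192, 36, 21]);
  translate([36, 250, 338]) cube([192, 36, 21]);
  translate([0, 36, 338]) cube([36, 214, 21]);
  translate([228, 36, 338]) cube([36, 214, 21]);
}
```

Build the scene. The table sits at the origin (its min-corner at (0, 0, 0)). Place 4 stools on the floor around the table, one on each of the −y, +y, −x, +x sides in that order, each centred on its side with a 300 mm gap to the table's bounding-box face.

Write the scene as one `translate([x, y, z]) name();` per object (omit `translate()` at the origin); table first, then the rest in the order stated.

table();
translate([420, -586, 0]) stool();
translate([420, 952, 0]) stool();
translate([-564, 183, 0]) stool();
translate([1404, 183, 0]) stool();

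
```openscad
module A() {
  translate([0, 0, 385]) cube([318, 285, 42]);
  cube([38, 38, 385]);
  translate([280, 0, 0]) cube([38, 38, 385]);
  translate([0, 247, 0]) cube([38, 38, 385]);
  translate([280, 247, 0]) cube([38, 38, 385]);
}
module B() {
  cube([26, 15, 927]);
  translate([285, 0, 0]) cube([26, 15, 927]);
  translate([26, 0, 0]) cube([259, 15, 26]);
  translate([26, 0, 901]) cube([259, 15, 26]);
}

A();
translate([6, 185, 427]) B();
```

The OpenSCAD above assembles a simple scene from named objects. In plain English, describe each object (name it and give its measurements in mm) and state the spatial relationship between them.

A is a simple wooden stool: a rectangular seat 318 mm (x) by 285 mm (y), 42 mm thick, top face at z = 427 mm, on four square legs, each 38×38 mm in cross-section. The legs rest on z = 0, each flush with a corner of the seat.

B is a rectangular picture frame lying in the x–z plane (depth along y). The opening is 259 mm wide (x) by 875 mm tall (z), surrounded by a border 26 mm wide on all four sides. The frame is 15 mm deep and is made of two full-height vertical stiles with two horizontal rails fitted between them.

The picture frame is on top of the stool.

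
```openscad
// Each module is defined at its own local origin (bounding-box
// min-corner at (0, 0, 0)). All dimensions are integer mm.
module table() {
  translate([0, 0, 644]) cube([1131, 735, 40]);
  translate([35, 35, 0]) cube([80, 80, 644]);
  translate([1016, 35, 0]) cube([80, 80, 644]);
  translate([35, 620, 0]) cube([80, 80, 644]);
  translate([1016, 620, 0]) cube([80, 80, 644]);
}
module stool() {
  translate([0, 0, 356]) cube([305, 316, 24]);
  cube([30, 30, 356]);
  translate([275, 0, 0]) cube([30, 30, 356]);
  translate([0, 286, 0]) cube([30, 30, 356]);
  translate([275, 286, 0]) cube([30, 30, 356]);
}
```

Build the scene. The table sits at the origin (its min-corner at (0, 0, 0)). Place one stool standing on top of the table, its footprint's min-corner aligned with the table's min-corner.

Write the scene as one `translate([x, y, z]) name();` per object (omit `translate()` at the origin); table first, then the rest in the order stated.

table();
translate([0, 0, 684]) stool();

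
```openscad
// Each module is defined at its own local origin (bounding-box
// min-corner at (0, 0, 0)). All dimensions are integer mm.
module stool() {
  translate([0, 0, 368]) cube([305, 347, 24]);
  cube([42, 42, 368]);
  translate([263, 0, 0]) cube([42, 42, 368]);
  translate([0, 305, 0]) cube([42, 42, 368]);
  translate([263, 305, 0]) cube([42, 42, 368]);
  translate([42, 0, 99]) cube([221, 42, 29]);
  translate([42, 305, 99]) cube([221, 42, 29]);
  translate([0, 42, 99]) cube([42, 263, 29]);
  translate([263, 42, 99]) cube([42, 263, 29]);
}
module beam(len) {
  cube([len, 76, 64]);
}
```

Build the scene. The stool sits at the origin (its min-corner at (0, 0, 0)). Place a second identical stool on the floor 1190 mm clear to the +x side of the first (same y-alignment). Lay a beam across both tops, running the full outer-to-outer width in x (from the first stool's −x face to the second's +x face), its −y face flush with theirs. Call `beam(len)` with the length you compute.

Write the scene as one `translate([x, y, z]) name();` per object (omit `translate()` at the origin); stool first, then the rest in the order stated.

stool();
translate([1495, 0, 0]) stool();
translate([0, 0, 392]) beam(1800);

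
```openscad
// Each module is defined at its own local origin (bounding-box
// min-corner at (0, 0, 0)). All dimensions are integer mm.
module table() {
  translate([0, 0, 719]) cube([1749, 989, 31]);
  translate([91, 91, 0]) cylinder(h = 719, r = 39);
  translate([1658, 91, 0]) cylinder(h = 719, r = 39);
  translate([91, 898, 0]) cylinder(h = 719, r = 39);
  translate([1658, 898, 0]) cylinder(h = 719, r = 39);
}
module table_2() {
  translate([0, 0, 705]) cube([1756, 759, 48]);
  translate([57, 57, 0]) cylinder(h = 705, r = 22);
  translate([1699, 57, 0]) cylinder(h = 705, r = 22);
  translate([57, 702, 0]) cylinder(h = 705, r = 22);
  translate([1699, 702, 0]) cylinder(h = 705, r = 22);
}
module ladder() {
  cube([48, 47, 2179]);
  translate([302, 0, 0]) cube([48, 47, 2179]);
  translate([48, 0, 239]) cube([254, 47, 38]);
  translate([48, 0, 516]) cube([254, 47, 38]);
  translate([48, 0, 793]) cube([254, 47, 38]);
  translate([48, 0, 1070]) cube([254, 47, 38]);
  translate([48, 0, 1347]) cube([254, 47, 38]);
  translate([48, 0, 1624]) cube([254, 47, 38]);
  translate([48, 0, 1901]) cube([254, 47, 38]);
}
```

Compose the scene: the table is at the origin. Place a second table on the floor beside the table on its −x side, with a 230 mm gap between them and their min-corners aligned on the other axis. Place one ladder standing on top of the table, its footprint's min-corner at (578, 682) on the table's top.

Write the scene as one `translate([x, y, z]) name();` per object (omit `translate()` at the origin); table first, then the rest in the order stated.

table();
translate([-1986, 0, 0]) table_2();
translate([578, 682, 750]) ladder();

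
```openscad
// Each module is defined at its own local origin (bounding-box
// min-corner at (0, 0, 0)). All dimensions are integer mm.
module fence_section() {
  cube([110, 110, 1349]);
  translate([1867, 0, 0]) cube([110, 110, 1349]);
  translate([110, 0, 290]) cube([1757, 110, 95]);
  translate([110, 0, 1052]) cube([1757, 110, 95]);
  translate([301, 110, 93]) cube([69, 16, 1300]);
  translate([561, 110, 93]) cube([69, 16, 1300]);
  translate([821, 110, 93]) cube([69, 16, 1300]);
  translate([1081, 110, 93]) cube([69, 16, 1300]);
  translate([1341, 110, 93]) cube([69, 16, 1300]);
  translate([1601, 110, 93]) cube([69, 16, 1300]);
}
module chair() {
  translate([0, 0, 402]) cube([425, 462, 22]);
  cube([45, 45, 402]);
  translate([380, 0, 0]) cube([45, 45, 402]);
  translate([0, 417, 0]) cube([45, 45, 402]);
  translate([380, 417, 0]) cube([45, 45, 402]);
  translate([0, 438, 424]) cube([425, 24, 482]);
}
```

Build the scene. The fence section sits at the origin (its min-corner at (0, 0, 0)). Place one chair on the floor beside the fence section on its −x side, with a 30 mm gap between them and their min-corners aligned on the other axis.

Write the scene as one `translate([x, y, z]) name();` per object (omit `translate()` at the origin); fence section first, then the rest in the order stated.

fence_section();
translate([-455, 0, 0]) chair();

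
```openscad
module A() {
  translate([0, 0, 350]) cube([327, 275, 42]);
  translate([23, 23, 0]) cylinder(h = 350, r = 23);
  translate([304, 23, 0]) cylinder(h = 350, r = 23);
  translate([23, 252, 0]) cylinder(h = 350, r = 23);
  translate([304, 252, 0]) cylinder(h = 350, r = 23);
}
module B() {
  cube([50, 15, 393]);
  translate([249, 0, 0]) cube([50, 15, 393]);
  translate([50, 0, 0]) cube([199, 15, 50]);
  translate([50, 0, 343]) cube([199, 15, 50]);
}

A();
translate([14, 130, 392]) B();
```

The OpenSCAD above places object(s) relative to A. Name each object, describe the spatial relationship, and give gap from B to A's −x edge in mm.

The picture frame's min-x is at 14; the stool's min-x is 0; gap = 14 mm.

A is a stool. B is a picture frame. The picture frame is on top of the stool, centred. The gap from the picture frame to the stool's −x edge is 14 mm.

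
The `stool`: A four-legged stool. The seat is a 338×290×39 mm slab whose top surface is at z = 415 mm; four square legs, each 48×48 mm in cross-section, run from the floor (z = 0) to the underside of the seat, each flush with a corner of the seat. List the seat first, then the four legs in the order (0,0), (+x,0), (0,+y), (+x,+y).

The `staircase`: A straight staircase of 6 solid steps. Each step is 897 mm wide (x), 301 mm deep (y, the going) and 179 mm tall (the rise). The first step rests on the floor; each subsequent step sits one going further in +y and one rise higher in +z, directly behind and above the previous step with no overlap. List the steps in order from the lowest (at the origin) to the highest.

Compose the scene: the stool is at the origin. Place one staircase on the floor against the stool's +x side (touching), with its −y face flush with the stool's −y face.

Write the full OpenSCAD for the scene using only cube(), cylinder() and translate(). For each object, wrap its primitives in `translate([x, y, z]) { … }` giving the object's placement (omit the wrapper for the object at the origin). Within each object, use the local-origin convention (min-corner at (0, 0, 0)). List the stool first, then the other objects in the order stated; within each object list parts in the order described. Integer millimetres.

translate([0, 0, 376]) cube([338, 290, 39]);
cube([48, 48, 376]);
translate([290, 0, 0]) cube([48, 48, 376]);
translate([0, 242, 0]) cube([48, 48, 376]);
translate([290, 242, 0]) cube([48, 48, 376]);
translate([338, 0, 0]) {
  cube([897, 301, 179]);
  translate([0, 301, 179]) cube([897, 301, 179]);
  translate([0, 602, 358]) cube([897, 301, 179]);
  translate([0, 903, 537]) cube([897, 301, 179]);
  translate([0, 1204, 716]) cube([897, 301, 179]);
  translate([0, 1505, 895]) cube([897, 301, 179]);
}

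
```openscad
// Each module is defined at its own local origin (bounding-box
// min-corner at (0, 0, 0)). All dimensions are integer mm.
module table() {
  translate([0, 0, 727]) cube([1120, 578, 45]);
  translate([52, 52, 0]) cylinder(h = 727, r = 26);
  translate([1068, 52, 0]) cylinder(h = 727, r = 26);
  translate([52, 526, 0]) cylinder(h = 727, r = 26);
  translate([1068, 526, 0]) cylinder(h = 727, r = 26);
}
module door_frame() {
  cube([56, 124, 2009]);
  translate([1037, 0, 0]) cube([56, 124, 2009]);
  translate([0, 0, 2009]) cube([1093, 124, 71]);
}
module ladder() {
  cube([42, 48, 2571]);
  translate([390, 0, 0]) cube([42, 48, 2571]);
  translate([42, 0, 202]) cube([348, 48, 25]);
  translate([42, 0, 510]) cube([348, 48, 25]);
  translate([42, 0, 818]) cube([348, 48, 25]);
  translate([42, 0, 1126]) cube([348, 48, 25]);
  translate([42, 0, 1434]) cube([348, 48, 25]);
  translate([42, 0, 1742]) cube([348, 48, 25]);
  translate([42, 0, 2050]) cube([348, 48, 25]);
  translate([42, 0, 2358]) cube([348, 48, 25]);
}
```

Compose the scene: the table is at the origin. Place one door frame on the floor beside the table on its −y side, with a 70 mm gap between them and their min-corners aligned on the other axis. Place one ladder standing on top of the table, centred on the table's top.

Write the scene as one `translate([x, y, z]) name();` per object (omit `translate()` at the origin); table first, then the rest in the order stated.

table();
translate([0, -194, 0]) door_frame();
translate([344, 265, 772]) ladder();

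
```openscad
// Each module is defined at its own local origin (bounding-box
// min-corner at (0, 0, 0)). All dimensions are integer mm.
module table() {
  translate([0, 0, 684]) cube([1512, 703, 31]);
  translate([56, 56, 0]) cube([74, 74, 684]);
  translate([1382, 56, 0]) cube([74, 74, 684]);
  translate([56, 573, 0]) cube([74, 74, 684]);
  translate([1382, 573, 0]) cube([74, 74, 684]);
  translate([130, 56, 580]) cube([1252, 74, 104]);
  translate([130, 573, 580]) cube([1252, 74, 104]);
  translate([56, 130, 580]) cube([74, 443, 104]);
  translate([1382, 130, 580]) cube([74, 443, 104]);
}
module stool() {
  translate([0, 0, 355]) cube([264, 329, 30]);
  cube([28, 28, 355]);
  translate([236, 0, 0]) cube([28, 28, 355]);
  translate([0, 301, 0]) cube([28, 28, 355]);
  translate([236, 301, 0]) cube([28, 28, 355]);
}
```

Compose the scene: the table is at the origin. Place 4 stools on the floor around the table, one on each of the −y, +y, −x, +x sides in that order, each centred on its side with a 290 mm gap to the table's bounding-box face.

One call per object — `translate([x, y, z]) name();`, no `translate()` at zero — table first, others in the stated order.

table();
translate([624, -619, 0]) stool();
translate([624, 993, 0]) stool();
translate([-554, 187, 0]) stool();
translate([1802, 187, 0]) stool();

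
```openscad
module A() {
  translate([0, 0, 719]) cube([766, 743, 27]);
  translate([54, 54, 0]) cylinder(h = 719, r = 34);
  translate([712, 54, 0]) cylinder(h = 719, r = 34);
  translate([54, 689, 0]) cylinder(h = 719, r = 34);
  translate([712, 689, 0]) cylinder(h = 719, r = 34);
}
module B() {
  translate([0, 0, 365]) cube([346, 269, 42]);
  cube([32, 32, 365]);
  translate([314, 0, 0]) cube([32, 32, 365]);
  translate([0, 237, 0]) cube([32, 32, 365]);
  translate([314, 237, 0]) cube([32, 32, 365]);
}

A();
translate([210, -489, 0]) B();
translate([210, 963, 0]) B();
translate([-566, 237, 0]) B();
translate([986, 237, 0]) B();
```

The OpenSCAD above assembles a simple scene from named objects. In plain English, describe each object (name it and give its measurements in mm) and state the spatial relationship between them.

A is a table with a 766×743 mm rectangular top, 27 mm thick, top surface at z = 746 mm, supported by four round legs of 68 mm diameter, each leg's bounding box inset 20 mm from the nearest pair of top edges, running from the floor.

B is a simple wooden stool: a rectangular seat 346 mm (x) by 269 mm (y), 42 mm thick, top face at z = 407 mm, on four square legs, each 32×32 mm in cross-section. The legs rest on z = 0, each flush with a corner of the seat.

Four stools sit around the table at the −y, +y, −x, +x sides.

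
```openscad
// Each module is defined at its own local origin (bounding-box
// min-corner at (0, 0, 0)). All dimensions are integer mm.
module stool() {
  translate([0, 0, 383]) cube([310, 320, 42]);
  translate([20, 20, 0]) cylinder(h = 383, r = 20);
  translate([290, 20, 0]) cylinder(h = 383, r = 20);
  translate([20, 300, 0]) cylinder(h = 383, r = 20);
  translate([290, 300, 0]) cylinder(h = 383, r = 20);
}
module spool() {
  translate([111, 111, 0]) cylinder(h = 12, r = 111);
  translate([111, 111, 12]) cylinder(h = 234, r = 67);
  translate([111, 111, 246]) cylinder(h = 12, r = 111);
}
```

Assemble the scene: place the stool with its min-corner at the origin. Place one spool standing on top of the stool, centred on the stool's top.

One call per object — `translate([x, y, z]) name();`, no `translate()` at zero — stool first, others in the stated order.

stool();
translate([44, 49, 425]) spool();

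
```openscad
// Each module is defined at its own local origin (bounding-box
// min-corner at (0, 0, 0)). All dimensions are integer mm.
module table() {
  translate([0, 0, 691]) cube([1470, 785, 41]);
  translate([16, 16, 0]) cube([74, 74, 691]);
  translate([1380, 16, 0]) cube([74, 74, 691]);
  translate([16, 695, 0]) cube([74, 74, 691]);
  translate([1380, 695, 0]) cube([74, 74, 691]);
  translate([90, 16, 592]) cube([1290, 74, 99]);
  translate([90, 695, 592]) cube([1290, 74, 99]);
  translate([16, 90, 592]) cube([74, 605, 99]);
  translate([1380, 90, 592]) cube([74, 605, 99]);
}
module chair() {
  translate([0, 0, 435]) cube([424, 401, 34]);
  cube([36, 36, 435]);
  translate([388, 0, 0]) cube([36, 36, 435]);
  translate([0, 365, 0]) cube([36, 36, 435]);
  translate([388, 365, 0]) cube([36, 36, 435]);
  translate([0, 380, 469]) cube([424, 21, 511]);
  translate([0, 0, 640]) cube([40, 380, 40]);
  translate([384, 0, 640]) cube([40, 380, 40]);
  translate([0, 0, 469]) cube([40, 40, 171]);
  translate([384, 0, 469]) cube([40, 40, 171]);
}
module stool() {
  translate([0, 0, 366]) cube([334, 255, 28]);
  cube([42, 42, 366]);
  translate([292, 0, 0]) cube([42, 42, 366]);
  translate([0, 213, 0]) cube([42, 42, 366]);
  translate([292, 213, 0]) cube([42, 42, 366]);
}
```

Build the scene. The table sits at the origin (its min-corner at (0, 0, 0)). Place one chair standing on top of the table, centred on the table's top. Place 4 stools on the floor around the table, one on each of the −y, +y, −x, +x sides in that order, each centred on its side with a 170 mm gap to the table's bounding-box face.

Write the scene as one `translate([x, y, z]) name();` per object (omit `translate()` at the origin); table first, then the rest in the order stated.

table();
translate([523, 192, 732]) chair();
translate([568, -425, 0]) stool();
translate([568, 955, 0]) stool();
translate([-504, 265, 0]) stool();
translate([1640, 265, 0]) stool();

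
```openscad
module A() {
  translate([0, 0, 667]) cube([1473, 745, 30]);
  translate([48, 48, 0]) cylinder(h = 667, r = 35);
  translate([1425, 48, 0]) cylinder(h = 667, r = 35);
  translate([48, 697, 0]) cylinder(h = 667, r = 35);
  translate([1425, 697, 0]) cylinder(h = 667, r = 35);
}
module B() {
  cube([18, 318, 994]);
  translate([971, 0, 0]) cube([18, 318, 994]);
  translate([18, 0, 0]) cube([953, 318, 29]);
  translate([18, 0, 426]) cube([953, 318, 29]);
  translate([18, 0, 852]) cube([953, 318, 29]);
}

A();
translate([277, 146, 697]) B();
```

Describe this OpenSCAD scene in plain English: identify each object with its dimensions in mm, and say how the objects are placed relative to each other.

A is a table: top 1473 mm (x) × 745 mm (y), 30 mm thick, upper face at z = 697 mm, on four round legs of 70 mm diameter, each leg's bounding box inset 13 mm from the nearest pair of top edges, running from z = 0 to the bottom of the top.

B is a bookshelf 989 mm wide overall, 318 mm deep and 994 mm tall. The two sides are 18 mm thick vertical panels. 3 horizontal shelves of 29 mm thickness span between the inner faces of the sides; the lowest shelf sits on the floor and shelves are stacked with a clear vertical gap of 397 mm between each pair.

The bookshelf is on top of the table.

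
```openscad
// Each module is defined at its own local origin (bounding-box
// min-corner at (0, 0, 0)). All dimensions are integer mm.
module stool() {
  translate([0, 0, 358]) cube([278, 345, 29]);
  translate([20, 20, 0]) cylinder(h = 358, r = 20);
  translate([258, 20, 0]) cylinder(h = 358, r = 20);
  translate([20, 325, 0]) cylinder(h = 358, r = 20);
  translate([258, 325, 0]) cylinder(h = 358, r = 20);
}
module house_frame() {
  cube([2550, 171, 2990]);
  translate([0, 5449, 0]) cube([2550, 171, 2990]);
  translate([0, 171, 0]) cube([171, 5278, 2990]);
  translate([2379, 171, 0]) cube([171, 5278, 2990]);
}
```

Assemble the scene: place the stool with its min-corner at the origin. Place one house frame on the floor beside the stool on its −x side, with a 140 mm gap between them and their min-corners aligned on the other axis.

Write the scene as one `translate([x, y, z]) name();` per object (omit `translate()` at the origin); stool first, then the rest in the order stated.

stool();
translate([-2690, 0, 0]) house_frame();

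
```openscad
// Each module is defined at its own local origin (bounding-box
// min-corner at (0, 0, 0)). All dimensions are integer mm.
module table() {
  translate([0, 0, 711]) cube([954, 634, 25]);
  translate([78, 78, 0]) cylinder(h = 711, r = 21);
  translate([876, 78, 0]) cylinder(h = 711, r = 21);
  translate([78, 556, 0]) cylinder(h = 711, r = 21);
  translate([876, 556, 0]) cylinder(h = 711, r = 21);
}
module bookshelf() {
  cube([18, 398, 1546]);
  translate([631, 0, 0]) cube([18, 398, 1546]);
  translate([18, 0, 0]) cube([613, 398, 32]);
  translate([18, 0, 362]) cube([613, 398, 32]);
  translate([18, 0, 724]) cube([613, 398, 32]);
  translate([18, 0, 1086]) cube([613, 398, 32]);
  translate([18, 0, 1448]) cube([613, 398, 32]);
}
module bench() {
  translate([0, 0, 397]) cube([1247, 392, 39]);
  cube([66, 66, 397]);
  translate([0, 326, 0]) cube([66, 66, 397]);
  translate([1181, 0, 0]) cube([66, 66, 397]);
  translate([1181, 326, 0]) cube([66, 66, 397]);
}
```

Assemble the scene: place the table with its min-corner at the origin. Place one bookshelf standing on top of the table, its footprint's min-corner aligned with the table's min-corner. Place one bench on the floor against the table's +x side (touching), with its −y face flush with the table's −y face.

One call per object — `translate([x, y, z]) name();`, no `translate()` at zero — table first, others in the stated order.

table();
translate([0, 0, 736]) bookshelf();
translate([954, 0, 0]) bench();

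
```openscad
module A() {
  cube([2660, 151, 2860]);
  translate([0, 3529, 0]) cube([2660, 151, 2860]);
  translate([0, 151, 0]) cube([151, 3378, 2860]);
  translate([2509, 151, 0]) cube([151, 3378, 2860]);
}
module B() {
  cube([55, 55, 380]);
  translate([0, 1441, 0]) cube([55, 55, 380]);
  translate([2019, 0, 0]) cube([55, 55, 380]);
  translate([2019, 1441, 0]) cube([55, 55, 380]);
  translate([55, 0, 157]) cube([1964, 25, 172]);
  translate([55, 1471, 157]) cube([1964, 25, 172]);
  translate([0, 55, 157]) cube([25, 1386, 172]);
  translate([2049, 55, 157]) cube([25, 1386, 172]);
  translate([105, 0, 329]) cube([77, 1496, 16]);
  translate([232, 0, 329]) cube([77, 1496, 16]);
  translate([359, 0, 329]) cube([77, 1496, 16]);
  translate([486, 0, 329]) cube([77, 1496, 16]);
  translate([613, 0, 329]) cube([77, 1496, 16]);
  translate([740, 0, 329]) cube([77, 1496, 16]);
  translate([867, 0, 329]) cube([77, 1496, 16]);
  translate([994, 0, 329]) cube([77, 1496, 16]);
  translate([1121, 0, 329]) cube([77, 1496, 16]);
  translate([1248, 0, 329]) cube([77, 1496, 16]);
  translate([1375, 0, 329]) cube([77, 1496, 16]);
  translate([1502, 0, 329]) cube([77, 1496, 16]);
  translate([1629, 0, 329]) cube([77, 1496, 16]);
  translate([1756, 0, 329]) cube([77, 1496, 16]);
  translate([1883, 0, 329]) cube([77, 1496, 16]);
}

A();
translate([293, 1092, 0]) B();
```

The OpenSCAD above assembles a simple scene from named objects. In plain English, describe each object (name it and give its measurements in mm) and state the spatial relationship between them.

A is the wall frame of a small rectangular building: four walls, each 2860 mm tall and 151 mm thick, enclosing a footprint 2660 mm (x) by 3680 mm (y) outside-to-outside, with no floor or roof. The front and back walls (the −y and +y sides) span the full width; the two side walls fit between them.

B is a bed frame 2074 mm long (x) by 1496 mm wide (y). Four 55×55 mm corner posts, 380 mm tall, at the corners of the footprint. Four rails of 25 mm thickness and 172 mm height run between adjacent posts with their undersides at z = 157 mm, their outer faces flush with the outside of the frame (the two x-running rails run between the posts' inner faces; the two y-running rails run between the posts' inner faces). 15 slats, each 77 mm wide (x) and 16 mm thick, lie across the top of the two x-running rails, running the full 1496 mm width of the frame in y; the slats are evenly spaced along x between the inner faces of the end posts with equal gaps (rounded down to the nearest mm) at the −x end and between each pair — any rounding remainder accumulates at the +x end.

The bed frame sits inside the house frame, centred.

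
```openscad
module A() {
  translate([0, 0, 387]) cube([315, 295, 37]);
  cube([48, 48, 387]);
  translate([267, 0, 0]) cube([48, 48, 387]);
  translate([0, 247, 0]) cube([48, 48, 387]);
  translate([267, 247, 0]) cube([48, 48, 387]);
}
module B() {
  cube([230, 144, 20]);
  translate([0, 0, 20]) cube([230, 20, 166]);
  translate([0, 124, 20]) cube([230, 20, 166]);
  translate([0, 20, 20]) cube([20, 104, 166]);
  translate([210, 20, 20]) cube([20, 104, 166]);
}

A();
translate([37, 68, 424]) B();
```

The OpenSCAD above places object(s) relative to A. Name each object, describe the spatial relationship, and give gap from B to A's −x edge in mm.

The open box's min-x is at 37; the stool's min-x is 0; gap = 37 mm.

A is a stool. B is an open box. The open box is on top of the stool. The gap from the open box to the stool's −x edge is 37 mm.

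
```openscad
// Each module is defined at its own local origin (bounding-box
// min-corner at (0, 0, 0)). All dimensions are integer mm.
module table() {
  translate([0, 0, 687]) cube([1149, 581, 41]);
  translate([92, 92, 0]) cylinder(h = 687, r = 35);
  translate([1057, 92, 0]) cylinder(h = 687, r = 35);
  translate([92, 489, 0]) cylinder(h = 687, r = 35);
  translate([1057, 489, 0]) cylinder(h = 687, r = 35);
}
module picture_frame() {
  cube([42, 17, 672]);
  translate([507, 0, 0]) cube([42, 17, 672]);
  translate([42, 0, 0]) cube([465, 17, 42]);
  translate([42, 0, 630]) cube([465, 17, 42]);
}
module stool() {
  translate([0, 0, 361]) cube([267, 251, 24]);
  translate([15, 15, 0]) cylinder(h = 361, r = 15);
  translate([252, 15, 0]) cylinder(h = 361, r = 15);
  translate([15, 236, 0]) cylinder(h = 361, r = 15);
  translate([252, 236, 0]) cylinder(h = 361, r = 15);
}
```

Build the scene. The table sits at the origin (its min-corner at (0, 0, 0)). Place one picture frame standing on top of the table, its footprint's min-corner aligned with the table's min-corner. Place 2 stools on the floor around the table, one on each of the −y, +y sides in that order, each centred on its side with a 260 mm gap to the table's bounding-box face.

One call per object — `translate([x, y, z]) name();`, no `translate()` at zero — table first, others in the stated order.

table();
translate([0, 0, 728]) picture_frame();
translate([441, -511, 0]) stool();
translate([441, 841, 0]) stool();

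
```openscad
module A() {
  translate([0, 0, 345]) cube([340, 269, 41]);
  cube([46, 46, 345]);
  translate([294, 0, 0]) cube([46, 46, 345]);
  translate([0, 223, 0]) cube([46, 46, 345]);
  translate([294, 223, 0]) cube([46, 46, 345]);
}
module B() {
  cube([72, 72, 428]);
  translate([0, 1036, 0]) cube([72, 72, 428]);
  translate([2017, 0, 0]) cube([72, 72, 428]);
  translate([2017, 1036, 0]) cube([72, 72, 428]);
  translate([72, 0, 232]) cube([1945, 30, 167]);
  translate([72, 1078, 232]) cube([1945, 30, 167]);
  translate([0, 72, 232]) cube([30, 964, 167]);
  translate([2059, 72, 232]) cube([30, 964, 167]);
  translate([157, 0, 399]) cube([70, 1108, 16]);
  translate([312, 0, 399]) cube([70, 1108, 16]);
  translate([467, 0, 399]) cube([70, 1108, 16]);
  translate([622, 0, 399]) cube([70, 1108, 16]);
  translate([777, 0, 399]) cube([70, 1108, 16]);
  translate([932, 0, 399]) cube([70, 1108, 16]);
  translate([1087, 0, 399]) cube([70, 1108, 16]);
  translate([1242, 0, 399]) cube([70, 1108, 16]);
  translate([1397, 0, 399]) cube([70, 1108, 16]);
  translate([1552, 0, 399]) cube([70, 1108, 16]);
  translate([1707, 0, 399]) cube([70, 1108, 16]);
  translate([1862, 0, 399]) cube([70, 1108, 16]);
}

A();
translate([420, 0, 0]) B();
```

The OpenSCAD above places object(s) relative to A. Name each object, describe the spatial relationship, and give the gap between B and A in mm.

The bed frame's nearest face is 80 mm from the stool's +x face.

A is a stool. B is a bed frame. The bed frame is on the floor beside the stool on its +x side. The gap between the bed frame and the stool is 80 mm.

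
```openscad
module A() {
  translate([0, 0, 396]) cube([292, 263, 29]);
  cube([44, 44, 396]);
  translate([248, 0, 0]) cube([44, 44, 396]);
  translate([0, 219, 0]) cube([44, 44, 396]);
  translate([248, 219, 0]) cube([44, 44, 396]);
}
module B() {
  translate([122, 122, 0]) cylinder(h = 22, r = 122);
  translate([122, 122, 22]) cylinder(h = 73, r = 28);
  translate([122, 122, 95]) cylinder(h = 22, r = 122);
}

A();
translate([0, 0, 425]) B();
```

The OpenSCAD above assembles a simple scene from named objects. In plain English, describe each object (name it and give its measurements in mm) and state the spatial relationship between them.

A is a four-legged stool. The seat is a 292×263×29 mm slab whose top surface is at z = 425 mm; four square legs, each 44×44 mm in cross-section, run from the floor (z = 0) to the underside of the seat, each flush with a corner of the seat.

B is a spool: two coaxial disc flanges of radius 122 mm and thickness 22 mm, joined by a core cylinder of radius 28 mm and height 73 mm. The lower flange rests on z = 0 and the three cylinders share a vertical axis.

The spool is on top of the stool.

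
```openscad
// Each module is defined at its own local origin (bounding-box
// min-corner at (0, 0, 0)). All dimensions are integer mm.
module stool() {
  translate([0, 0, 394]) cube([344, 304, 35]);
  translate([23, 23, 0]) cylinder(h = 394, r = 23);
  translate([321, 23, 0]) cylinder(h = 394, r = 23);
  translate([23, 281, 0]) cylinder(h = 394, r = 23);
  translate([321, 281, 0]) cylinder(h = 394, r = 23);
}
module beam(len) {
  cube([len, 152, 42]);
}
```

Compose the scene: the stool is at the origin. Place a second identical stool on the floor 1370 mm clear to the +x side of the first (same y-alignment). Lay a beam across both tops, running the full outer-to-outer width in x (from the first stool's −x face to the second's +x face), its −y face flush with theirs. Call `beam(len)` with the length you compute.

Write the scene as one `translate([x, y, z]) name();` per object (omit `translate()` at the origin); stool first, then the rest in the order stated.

stool();
translate([1714, 0, 0]) stool();
translate([0, 0, 429]) beam(2058);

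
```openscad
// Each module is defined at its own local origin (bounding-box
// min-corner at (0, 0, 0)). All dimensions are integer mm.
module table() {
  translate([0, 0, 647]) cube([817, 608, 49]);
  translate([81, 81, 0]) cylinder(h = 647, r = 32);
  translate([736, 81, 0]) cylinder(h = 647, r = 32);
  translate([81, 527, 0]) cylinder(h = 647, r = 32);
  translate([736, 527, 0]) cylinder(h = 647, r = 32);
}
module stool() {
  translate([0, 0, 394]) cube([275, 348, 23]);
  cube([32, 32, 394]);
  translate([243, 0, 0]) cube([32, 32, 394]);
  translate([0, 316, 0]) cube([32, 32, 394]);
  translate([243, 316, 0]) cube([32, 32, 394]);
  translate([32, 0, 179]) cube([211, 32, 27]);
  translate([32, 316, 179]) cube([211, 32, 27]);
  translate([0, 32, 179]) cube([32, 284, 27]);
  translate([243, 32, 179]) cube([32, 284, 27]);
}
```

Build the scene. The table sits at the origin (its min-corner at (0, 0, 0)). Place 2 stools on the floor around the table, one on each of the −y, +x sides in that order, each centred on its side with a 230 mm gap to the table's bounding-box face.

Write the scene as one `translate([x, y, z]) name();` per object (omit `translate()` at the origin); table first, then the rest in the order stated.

table();
translate([271, -578, 0]) stool();
translate([1047, 130, 0]) stool();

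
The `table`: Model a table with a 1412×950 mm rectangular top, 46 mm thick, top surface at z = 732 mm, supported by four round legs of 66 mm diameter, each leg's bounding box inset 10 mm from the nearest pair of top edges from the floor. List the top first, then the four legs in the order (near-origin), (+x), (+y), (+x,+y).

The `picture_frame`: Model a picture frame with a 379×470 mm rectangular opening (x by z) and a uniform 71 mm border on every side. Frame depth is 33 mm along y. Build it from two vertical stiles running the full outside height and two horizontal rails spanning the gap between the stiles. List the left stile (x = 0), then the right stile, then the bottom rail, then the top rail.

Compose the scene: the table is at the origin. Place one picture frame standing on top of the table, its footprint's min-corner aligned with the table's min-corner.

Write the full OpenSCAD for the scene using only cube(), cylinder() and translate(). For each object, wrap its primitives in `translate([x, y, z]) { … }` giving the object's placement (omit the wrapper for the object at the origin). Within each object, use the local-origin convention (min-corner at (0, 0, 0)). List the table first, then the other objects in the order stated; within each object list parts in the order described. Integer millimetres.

translate([0, 0, 686]) cube([1412, 950, 46]);
translate([43, 43, 0]) cylinder(h = 686, r = 33);
translate([1369, 43, 0]) cylinder(h = 686, r = 33);
translate([43, 907, 0]) cylinder(h = 686, r = 33);
translate([1369, 907, 0]) cylinder(h = 686, r = 33);
translate([0, 0, 732]) {
  cube([71, 33, 612]);
  translate([450, 0, 0]) cube([71, 33, 612]);
  translate([71, 0, 0]) cube([379, 33, 71]);
  translate([71, 0, 541]) cube([379, 33, 71]);
}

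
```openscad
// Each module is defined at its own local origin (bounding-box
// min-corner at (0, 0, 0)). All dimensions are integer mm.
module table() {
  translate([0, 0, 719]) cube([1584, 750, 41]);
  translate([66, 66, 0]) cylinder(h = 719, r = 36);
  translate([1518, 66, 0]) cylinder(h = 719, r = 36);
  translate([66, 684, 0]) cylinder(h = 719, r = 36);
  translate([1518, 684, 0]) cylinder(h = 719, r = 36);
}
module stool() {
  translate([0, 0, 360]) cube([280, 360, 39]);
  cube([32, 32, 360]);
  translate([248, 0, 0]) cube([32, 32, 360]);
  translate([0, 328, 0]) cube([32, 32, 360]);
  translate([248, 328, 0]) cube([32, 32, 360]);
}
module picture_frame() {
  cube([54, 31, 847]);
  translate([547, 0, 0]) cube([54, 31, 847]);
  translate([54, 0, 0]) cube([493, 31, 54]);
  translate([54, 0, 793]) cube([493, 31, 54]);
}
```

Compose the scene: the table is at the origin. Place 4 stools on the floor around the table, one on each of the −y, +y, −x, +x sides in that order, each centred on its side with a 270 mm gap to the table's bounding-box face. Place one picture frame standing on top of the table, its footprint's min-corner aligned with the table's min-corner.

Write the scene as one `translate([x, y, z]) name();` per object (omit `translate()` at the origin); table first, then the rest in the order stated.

table();
translate([652, -630, 0]) stool();
translate([652, 1020, 0]) stool();
translate([-550, 195, 0]) stool();
translate([1854, 195, 0]) stool();
translate([0, 0, 760]) picture_frame();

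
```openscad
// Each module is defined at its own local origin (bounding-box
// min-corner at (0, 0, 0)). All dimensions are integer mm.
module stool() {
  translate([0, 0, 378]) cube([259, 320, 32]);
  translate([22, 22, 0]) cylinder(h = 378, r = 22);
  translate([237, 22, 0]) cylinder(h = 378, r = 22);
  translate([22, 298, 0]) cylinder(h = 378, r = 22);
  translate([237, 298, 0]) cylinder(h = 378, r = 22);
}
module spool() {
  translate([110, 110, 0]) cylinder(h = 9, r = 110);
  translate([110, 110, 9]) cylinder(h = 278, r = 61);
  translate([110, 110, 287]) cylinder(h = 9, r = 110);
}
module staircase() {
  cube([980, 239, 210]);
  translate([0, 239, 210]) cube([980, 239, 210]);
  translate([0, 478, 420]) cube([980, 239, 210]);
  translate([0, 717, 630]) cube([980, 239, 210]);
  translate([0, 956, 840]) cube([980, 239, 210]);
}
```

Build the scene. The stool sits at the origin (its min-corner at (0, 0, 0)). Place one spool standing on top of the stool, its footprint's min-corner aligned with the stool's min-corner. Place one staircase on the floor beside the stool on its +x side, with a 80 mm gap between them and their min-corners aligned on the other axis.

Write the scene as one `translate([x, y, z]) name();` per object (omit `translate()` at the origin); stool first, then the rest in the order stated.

stool();
translate([0, 0, 410]) spool();
translate([339, 0, 0]) staircase();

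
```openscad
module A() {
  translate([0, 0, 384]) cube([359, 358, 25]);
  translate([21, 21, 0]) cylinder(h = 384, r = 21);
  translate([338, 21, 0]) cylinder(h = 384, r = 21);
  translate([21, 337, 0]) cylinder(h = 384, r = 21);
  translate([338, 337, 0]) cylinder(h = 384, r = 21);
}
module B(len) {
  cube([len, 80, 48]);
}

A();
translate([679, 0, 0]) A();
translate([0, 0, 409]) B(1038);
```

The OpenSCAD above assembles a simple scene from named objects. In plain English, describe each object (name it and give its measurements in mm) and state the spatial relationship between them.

A is a four-legged stool. The seat is a 359×358×25 mm slab whose top surface is at z = 409 mm; four round legs, each 42 mm in diameter, run from the floor (z = 0) to the underside of the seat, each leg's axis is inset half a diameter from the nearest pair of seat edges (so the leg's bounding box is flush with the corner).

B is a rectangular beam 1038 mm long (x), 80 mm deep (y), 48 mm thick (z).

The beam spans the tops of two stools placed 320 mm apart, resting at z = 409 mm.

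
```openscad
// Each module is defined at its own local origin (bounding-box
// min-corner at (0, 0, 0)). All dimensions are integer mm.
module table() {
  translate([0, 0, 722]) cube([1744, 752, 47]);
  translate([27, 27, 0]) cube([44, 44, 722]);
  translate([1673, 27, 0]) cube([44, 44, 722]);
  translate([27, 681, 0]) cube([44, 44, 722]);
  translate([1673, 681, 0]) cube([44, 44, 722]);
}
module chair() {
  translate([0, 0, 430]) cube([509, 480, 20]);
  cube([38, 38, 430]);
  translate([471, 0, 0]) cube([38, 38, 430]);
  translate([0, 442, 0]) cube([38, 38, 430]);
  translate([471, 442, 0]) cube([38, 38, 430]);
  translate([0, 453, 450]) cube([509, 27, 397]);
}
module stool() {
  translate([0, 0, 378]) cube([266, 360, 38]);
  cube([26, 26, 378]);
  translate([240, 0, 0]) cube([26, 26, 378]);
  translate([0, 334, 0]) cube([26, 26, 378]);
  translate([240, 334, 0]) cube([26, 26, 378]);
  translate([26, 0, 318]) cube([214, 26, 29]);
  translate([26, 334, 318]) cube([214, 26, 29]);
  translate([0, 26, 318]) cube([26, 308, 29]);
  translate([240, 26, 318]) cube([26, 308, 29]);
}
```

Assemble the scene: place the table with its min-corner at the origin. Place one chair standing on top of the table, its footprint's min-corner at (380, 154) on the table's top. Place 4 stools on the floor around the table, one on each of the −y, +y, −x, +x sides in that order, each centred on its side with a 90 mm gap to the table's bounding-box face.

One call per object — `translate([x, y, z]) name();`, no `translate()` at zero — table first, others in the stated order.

table();
translate([380, 154, 769]) chair();
translate([739, -450, 0]) stool();
translate([739, 842, 0]) stool();
translate([-356, 196, 0]) stool();
translate([1834, 196, 0]) stool();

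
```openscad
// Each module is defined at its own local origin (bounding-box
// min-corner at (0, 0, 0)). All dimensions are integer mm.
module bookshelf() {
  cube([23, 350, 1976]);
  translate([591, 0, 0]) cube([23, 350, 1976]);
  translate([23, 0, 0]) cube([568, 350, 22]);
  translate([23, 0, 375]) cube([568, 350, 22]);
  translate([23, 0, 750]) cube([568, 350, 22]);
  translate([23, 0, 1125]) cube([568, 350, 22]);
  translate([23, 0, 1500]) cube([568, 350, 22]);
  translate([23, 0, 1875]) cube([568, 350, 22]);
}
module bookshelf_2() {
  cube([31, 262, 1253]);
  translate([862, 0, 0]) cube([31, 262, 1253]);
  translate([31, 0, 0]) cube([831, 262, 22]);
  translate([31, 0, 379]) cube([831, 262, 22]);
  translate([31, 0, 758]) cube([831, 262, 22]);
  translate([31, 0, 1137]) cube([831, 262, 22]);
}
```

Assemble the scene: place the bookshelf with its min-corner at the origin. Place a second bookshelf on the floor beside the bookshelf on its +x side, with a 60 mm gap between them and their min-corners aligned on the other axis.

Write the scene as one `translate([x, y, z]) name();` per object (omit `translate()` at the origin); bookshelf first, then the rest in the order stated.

bookshelf();
translate([674, 0, 0]) bookshelf_2();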